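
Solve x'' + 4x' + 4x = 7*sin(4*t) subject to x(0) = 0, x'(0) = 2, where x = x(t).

x = -21*sin(4*t)/100 - 7*cos(4*t)/25 + 7*exp(-2*t)/25 + 17*t*exp(-2*t)/5

Characteristic equation r² + 4r + 4 = 0 has discriminant (4)² - 4·(4) = 0, so r = -2 is a repeated root.
Hence x_h = (C1 + C2*t)*exp(-2*t).
Try x_p = A*cos(4*t) + B*sin(4*t). Substituting and equating the coefficients of cos(4t) and sin(4t) gives A = -7/25, B = -21/100, so x_p = -21*sin(4*t)/100 - 7*cos(4*t)/25.
General solution: x = -21*sin(4*t)/100 - 7*cos(4*t)/25 + C1*exp(-2*t) + C2*t*exp(-2*t).
Apply the initial conditions: x(0) = -7/25 + C1 = 0 and x'(0) = -21/25 + C2 - 2*C1 = 2. Solving gives C1 = 7/25, C2 = 17/5.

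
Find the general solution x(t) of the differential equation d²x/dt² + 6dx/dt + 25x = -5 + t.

Characteristic equation r² + 6r + 25 = 0 has discriminant (6)² - 4·(25) = -64 < 0, so r = -3 ± 4i.
Hence x_h = C1*cos(4*t)*exp(-3*t) + C2*exp(-3*t)*sin(4*t).
For the particular solution try x_p = A0 + A1*t. Substituting and matching coefficients of each power of t gives A0 = -131/625, A1 = 1/25, so x_p = -131/625 + t/25.

x = -131/625 + t/25 + C1*cos(4*t)*exp(-3*t) + C2*exp(-3*t)*sin(4*t)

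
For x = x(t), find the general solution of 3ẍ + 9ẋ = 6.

x = C2 + 2*t/3 + C1*exp(-3*t)

Divide through by 3: x'' + 3x' = 2.
Characteristic equation r² + 3r = 0 factors as (r + 3)r = 0, so r = -3, 0.
Hence x_h = C1*exp(-3*t) + C2.
Since 1 solves the homogeneous equation (r = 0 is a root of multiplicity 1), multiply the trial by t. Try x_p = A*t. Substituting into the equation and dividing by 1 gives A = 2/3, so x_p = 2*t/3.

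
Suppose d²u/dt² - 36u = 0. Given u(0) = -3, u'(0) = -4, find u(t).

u = -11*exp(6*t)/6 - 7*exp(-6*t)/6

Characteristic equation r² - 36 = 0 factors as (r - 6)(r + 6) = 0, so r = 6, -6.
Hence u_h = C1*exp(6*t) + C2*exp(-6*t).
Apply the initial conditions: u(0) = C1 + C2 = -3 and u'(0) = -6*C2 + 6*C1 = -4. Solving gives C1 = -11/6, C2 = -7/6.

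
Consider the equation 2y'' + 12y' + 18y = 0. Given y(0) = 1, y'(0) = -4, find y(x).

Divide through by 2: y'' + 6y' + 9y = 0.
Characteristic equation r² + 6r + 9 = 0 has discriminant (6)² - 4·(9) = 0, so r = -3 is a repeated root.
Hence y_h = (C1 + C2*x)*exp(-3*x).
Apply the initial conditions: y(0) = C1 = 1 and y'(0) = C2 - 3*C1 = -4. Solving gives C1 = 1, C2 = -1.

y = -x*exp(-3*x) + exp(-3*x)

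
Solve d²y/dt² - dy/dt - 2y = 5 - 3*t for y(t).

Characteristic equation r² - r - 2 = 0 factors as (r - 2)(r + 1) = 0, so r = 2, -1.
Hence y_h = C1*exp(2*t) + C2*exp(-t).
For the particular solution try y_p = A0 + A1*t. Substituting and matching coefficients of each power of t gives A0 = -13/4, A1 = 3/2, so y_p = -13/4 + 3*t/2.

y = -13/4 + 3*t/2 + C1*exp(2*t) + C2*exp(-t)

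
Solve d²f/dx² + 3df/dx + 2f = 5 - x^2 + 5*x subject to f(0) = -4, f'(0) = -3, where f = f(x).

f = -3 - 9*exp(-x) + 4*x + 8*exp(-2*x) - x**2/2

Characteristic equation r² + 3r + 2 = 0 factors as (r + 2)(r + 1) = 0, so r = -2, -1.
Hence f_h = C1*exp(-2*x) + C2*exp(-x).
For the particular solution try f_p = A0 + A1*x + A2*x^2. Substituting and matching coefficients of each power of x gives A0 = -3, A1 = 4, A2 = -1/2, so f_p = -3 + 4*x - x^2/2.
General solution: f = -3 + 4*x - x^2/2 + C1*exp(-2*x) + C2*exp(-x).
Apply the initial conditions: f(0) = -3 + C1 + C2 = -4 and f'(0) = 4 - C2 - 2*C1 = -3. Solving gives C1 = 8, C2 = -9.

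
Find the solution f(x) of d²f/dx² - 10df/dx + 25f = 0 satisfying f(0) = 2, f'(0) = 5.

f = 2*exp(5*x) - 5*x*exp(5*x)

Characteristic equation r² - 10r + 25 = 0 has discriminant (-10)² - 4·(25) = 0, so r = 5 is a repeated root.
Hence f_h = (C1 + C2*x)*exp(5*x).
Apply the initial conditions: f(0) = C1 = 2 and f'(0) = C2 + 5*C1 = 5. Solving gives C1 = 2, C2 = -5.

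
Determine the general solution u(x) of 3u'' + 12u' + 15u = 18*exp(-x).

Divide through by 3: u'' + 4u' + 5u = 6*exp(-x).
Characteristic equation r² + 4r + 5 = 0 has discriminant (4)² - 4·(5) = -4 < 0, so r = -2 ± i.
Hence u_h = C1*cos(x)*exp(-2*x) + C2*exp(-2*x)*sin(x).
Try u_p = A*exp(-x). Substituting into the equation and dividing by exp(-x) gives A = 3, so u_p = 3*exp(-x).

u = 3*exp(-x) + C1*cos(x)*exp(-2*x) + C2*exp(-2*x)*sin(x)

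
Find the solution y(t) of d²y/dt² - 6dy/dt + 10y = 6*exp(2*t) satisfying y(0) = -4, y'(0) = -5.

Characteristic equation r² - 6r + 10 = 0 has discriminant (-6)² - 4·(10) = -4 < 0, so r = 3 ± i.
Hence y_h = C1*cos(t)*exp(3*t) + C2*exp(3*t)*sin(t).
Try y_p = A*exp(2*t). Substituting into the equation and dividing by exp(2*t) gives A = 3, so y_p = 3*exp(2*t).
General solution: y = 3*exp(2*t) + C1*cos(t)*exp(3*t) + C2*exp(3*t)*sin(t).
Apply the initial conditions: y(0) = 3 + C1 = -4 and y'(0) = 6 + C2 + 3*C1 = -5. Solving gives C1 = -7, C2 = 10.

y = 3*exp(2*t) - 7*cos(t)*exp(3*t) + 10*exp(3*t)*sin(t)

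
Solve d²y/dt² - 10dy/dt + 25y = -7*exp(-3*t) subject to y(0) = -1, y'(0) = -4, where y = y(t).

y = -57*exp(5*t)/64 - 7*exp(-3*t)/64 + t*exp(5*t)/8

Characteristic equation r² - 10r + 25 = 0 has discriminant (-10)² - 4·(25) = 0, so r = 5 is a repeated root.
Hence y_h = (C1 + C2*t)*exp(5*t).
Try y_p = A*exp(-3*t). Substituting into the equation and dividing by exp(-3*t) gives A = -7/64, so y_p = -7*exp(-3*t)/64.
General solution: y = -7*exp(-3*t)/64 + C1*exp(5*t) + C2*t*exp(5*t).
Apply the initial conditions: y(0) = -7/64 + C1 = -1 and y'(0) = 21/64 + C2 + 5*C1 = -4. Solving gives C1 = -57/64, C2 = 1/8.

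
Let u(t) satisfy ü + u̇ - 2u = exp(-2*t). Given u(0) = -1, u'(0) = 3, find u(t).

u = -13*exp(-2*t)/9 + 4*exp(t)/9 - t*exp(-2*t)/3

Characteristic equation r² + r - 2 = 0 factors as (r - 1)(r + 2) = 0, so r = 1, -2.
Hence u_h = C1*exp(t) + C2*exp(-2*t).
Since exp(-2*t) solves the homogeneous equation (r = -2 is a root of multiplicity 1), multiply the trial by t. Try u_p = A*t*exp(-2*t). Substituting into the equation and dividing by exp(-2*t) gives A = -1/3, so u_p = -t*exp(-2*t)/3.
General solution: u = C1*exp(t) + C2*exp(-2*t) - t*exp(-2*t)/3.
Apply the initial conditions: u(0) = C1 + C2 = -1 and u'(0) = -1/3 + C1 - 2*C2 = 3. Solving gives C1 = 4/9, C2 = -13/9.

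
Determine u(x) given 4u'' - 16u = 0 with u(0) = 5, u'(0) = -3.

Divide through by 4: u'' - 4u = 0.
Characteristic equation r² - 4 = 0 factors as (r + 2)(r - 2) = 0, so r = -2, 2.
Hence u_h = C1*exp(-2*x) + C2*exp(2*x).
Apply the initial conditions: u(0) = C1 + C2 = 5 and u'(0) = -2*C1 + 2*C2 = -3. Solving gives C1 = 13/4, C2 = 7/4.

u = 7*exp(2*x)/4 + 13*exp(-2*x)/4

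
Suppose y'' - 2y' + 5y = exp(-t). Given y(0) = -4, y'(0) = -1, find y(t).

Characteristic equation r² - 2r + 5 = 0 has discriminant (-2)² - 4·(5) = -16 < 0, so r = 1 ± 2i.
Hence y_h = C1*cos(2*t)*exp(t) + C2*exp(t)*sin(2*t).
Try y_p = A*exp(-t). Substituting into the equation and dividing by exp(-t) gives A = 1/8, so y_p = exp(-t)/8.
General solution: y = exp(-t)/8 + C1*cos(2*t)*exp(t) + C2*exp(t)*sin(2*t).
Apply the initial conditions: y(0) = 1/8 + C1 = -4 and y'(0) = -1/8 + C1 + 2*C2 = -1. Solving gives C1 = -33/8, C2 = 13/8.

y = exp(-t)/8 - 33*cos(2*t)*exp(t)/8 + 13*exp(t)*sin(2*t)/8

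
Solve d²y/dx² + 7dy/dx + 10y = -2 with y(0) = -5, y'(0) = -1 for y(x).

Characteristic equation r² + 7r + 10 = 0 factors as (r + 2)(r + 5) = 0, so r = -2, -5.
Hence y_h = C1*exp(-2*x) + C2*exp(-5*x).
For the particular solution try y_p = A0. Substituting and matching coefficients of each power of x gives A0 = -1/5, so y_p = -1/5.
General solution: y = -1/5 + C1*exp(-2*x) + C2*exp(-5*x).
Apply the initial conditions: y(0) = -1/5 + C1 + C2 = -5 and y'(0) = -5*C2 - 2*C1 = -1. Solving gives C1 = -25/3, C2 = 53/15.

y = -1/5 - 25*exp(-2*x)/3 + 53*exp(-5*x)/15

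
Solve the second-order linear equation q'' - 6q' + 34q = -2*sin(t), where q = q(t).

Characteristic equation r² - 6r + 34 = 0 has discriminant (-6)² - 4·(34) = -100 < 0, so r = 3 ± 5i.
Hence q_h = C1*cos(5*t)*exp(3*t) + C2*exp(3*t)*sin(5*t).
Try q_p = A*cos(t) + B*sin(t). Substituting and equating the coefficients of cos(t) and sin(t) gives A = -4/375, B = -22/375, so q_p = -22*sin(t)/375 - 4*cos(t)/375.

q = -22*sin(t)/375 - 4*cos(t)/375 + C1*cos(5*t)*exp(3*t) + C2*exp(3*t)*sin(5*t)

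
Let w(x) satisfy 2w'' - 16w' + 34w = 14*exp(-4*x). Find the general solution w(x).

w = 7*exp(-4*x)/65 + C1*cos(x)*exp(4*x) + C2*exp(4*x)*sin(x)

Divide through by 2: w'' - 8w' + 17w = 7*exp(-4*x).
Characteristic equation r² - 8r + 17 = 0 has discriminant (-8)² - 4·(17) = -4 < 0, so r = 4 ± i.
Hence w_h = C1*cos(x)*exp(4*x) + C2*exp(4*x)*sin(x).
Try w_p = A*exp(-4*x). Substituting into the equation and dividing by exp(-4*x) gives A = 7/65, so w_p = 7*exp(-4*x)/65.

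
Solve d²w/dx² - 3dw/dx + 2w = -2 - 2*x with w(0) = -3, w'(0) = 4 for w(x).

w = -5/2 - x - 6*exp(x) + 11*exp(2*x)/2

Characteristic equation r² - 3r + 2 = 0 factors as (r - 2)(r - 1) = 0, so r = 2, 1.
Hence w_h = C1*exp(2*x) + C2*exp(x).
For the particular solution try w_p = A0 + A1*x. Substituting and matching coefficients of each power of x gives A0 = -5/2, A1 = -1, so w_p = -5/2 - x.
General solution: w = -5/2 - x + C1*exp(2*x) + C2*exp(x).
Apply the initial conditions: w(0) = -5/2 + C1 + C2 = -3 and w'(0) = -1 + C2 + 2*C1 = 4. Solving gives C1 = 11/2, C2 = -6.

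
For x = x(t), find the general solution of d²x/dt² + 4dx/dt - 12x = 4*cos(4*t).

Characteristic equation r² + 4r - 12 = 0 factors as (r - 2)(r + 6) = 0, so r = 2, -6.
Hence x_h = C1*exp(2*t) + C2*exp(-6*t).
Try x_p = A*cos(4*t) + B*sin(4*t). Substituting and equating the coefficients of cos(4t) and sin(4t) gives A = -7/65, B = 4/65, so x_p = -7*cos(4*t)/65 + 4*sin(4*t)/65.

x = -7*cos(4*t)/65 + 4*sin(4*t)/65 + C1*exp(2*t) + C2*exp(-6*t)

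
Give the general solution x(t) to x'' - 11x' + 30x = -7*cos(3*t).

Characteristic equation r² - 11r + 30 = 0 factors as (r - 6)(r - 5) = 0, so r = 6, 5.
Hence x_h = C1*exp(6*t) + C2*exp(5*t).
Try x_p = A*cos(3*t) + B*sin(3*t). Substituting and equating the coefficients of cos(3t) and sin(3t) gives A = -49/510, B = 77/510, so x_p = -49*cos(3*t)/510 + 77*sin(3*t)/510.

x = -49*cos(3*t)/510 + 77*sin(3*t)/510 + C1*exp(6*t) + C2*exp(5*t)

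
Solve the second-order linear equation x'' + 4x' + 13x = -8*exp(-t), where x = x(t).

Characteristic equation r² + 4r + 13 = 0 has discriminant (4)² - 4·(13) = -36 < 0, so r = -2 ± 3i.
Hence x_h = C1*cos(3*t)*exp(-2*t) + C2*exp(-2*t)*sin(3*t).
Try x_p = A*exp(-t). Substituting into the equation and dividing by exp(-t) gives A = -4/5, so x_p = -4*exp(-t)/5.

x = -4*exp(-t)/5 + C1*cos(3*t)*exp(-2*t) + C2*exp(-2*t)*sin(3*t)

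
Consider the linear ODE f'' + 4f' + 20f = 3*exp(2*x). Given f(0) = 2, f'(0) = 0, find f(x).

Characteristic equation r² + 4r + 20 = 0 has discriminant (4)² - 4·(20) = -64 < 0, so r = -2 ± 4i.
Hence f_h = C1*cos(4*x)*exp(-2*x) + C2*exp(-2*x)*sin(4*x).
Try f_p = A*exp(2*x). Substituting into the equation and dividing by exp(2*x) gives A = 3/32, so f_p = 3*exp(2*x)/32.
General solution: f = 3*exp(2*x)/32 + C1*cos(4*x)*exp(-2*x) + C2*exp(-2*x)*sin(4*x).
Apply the initial conditions: f(0) = 3/32 + C1 = 2 and f'(0) = 3/16 - 2*C1 + 4*C2 = 0. Solving gives C1 = 61/32, C2 = 29/32.

f = 3*exp(2*x)/32 + 29*exp(-2*x)*sin(4*x)/32 + 61*cos(4*x)*exp(-2*x)/32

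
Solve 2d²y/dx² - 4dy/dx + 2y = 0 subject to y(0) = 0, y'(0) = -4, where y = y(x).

y = -4*x*exp(x)

Divide through by 2: y'' - 2y' + y = 0.
Characteristic equation r² - 2r + 1 = 0 has discriminant (-2)² - 4·(1) = 0, so r = 1 is a repeated root.
Hence y_h = (C1 + C2*x)*exp(x).
Apply the initial conditions: y(0) = C1 = 0 and y'(0) = C1 + C2 = -4. Solving gives C1 = 0, C2 = -4.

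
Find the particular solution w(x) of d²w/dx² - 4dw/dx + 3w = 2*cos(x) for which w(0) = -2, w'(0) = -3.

w = -2*exp(x) - 2*sin(x)/5 - exp(3*x)/5 + cos(x)/5

Characteristic equation r² - 4r + 3 = 0 factors as (r - 3)(r - 1) = 0, so r = 3, 1.
Hence w_h = C1*exp(3*x) + C2*exp(x).
Try w_p = A*cos(x) + B*sin(x). Substituting and equating the coefficients of cos(x) and sin(x) gives A = 1/5, B = -2/5, so w_p = -2*sin(x)/5 + cos(x)/5.
General solution: w = -2*sin(x)/5 + cos(x)/5 + C1*exp(3*x) + C2*exp(x).
Apply the initial conditions: w(0) = 1/5 + C1 + C2 = -2 and w'(0) = -2/5 + C2 + 3*C1 = -3. Solving gives C1 = -1/5, C2 = -2.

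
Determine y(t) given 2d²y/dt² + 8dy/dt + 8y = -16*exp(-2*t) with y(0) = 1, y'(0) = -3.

y = -t*exp(-2*t) - 4*t**2*exp(-2*t) + exp(-2*t)

Divide through by 2: y'' + 4y' + 4y = -8*exp(-2*t).
Characteristic equation r² + 4r + 4 = 0 has discriminant (4)² - 4·(4) = 0, so r = -2 is a repeated root.
Hence y_h = (C1 + C2*t)*exp(-2*t).
Since exp(-2*t) solves the homogeneous equation (r = -2 is a root of multiplicity 2), multiply the trial by t^2. Try y_p = A*t^2*exp(-2*t). Substituting into the equation and dividing by exp(-2*t) gives A = -4, so y_p = -4*t^2*exp(-2*t).
General solution: y = C1*exp(-2*t) - 4*t^2*exp(-2*t) + C2*t*exp(-2*t).
Apply the initial conditions: y(0) = C1 = 1 and y'(0) = C2 - 2*C1 = -3. Solving gives C1 = 1, C2 = -1.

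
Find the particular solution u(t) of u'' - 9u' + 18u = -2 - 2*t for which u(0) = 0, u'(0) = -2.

u = -1/6 - 43*exp(6*t)/54 - t/9 + 26*exp(3*t)/27

Characteristic equation r² - 9r + 18 = 0 factors as (r - 6)(r - 3) = 0, so r = 6, 3.
Hence u_h = C1*exp(6*t) + C2*exp(3*t).
For the particular solution try u_p = A0 + A1*t. Substituting and matching coefficients of each power of t gives A0 = -1/6, A1 = -1/9, so u_p = -1/6 - t/9.
General solution: u = -1/6 - t/9 + C1*exp(6*t) + C2*exp(3*t).
Apply the initial conditions: u(0) = -1/6 + C1 + C2 = 0 and u'(0) = -1/9 + 3*C2 + 6*C1 = -2. Solving gives C1 = -43/54, C2 = 26/27.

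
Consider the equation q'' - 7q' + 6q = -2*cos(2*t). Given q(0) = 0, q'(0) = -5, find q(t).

Characteristic equation r² - 7r + 6 = 0 factors as (r - 1)(r - 6) = 0, so r = 1, 6.
Hence q_h = C1*exp(t) + C2*exp(6*t).
Try q_p = A*cos(2*t) + B*sin(2*t). Substituting and equating the coefficients of cos(2t) and sin(2t) gives A = -1/50, B = 7/50, so q_p = -cos(2*t)/50 + 7*sin(2*t)/50.
General solution: q = -cos(2*t)/50 + 7*sin(2*t)/50 + C1*exp(t) + C2*exp(6*t).
Apply the initial conditions: q(0) = -1/50 + C1 + C2 = 0 and q'(0) = 7/25 + C1 + 6*C2 = -5. Solving gives C1 = 27/25, C2 = -53/50.

q = -53*exp(6*t)/50 - cos(2*t)/50 + 7*sin(2*t)/50 + 27*exp(t)/25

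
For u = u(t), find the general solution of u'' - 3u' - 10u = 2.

u = -1/5 + C1*exp(-2*t) + C2*exp(5*t)

Characteristic equation r² - 3r - 10 = 0 factors as (r + 2)(r - 5) = 0, so r = -2, 5.
Hence u_h = C1*exp(-2*t) + C2*exp(5*t).
For the particular solution try u_p = A0. Substituting and matching coefficients of each power of t gives A0 = -1/5, so u_p = -1/5.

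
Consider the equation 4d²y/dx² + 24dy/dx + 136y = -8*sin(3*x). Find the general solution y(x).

y = -50*sin(3*x)/949 + 36*cos(3*x)/949 + C1*cos(5*x)*exp(-3*x) + C2*exp(-3*x)*sin(5*x)

Divide through by 4: y'' + 6y' + 34y = -2*sin(3*x).
Characteristic equation r² + 6r + 34 = 0 has discriminant (6)² - 4·(34) = -100 < 0, so r = -3 ± 5i.
Hence y_h = C1*cos(5*x)*exp(-3*x) + C2*exp(-3*x)*sin(5*x).
Try y_p = A*cos(3*x) + B*sin(3*x). Substituting and equating the coefficients of cos(3x) and sin(3x) gives A = 36/949, B = -50/949, so y_p = -50*sin(3*x)/949 + 36*cos(3*x)/949.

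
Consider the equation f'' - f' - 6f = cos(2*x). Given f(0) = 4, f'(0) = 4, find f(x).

Characteristic equation r² - r - 6 = 0 factors as (r + 2)(r - 3) = 0, so r = -2, 3.
Hence f_h = C1*exp(-2*x) + C2*exp(3*x).
Try f_p = A*cos(2*x) + B*sin(2*x). Substituting and equating the coefficients of cos(2x) and sin(2x) gives A = -5/52, B = -1/52, so f_p = -5*cos(2*x)/52 - sin(2*x)/52.
General solution: f = -5*cos(2*x)/52 - sin(2*x)/52 + C1*exp(-2*x) + C2*exp(3*x).
Apply the initial conditions: f(0) = -5/52 + C1 + C2 = 4 and f'(0) = -1/26 - 2*C1 + 3*C2 = 4. Solving gives C1 = 33/20, C2 = 159/65.

f = -5*cos(2*x)/52 - sin(2*x)/52 + 33*exp(-2*x)/20 + 159*exp(3*x)/65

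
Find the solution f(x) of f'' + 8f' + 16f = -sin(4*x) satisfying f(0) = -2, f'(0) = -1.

f = -65*exp(-4*x)/32 + cos(4*x)/32 - 73*x*exp(-4*x)/8

Characteristic equation r² + 8r + 16 = 0 has discriminant (8)² - 4·(16) = 0, so r = -4 is a repeated root.
Hence f_h = (C1 + C2*x)*exp(-4*x).
Try f_p = A*cos(4*x) + B*sin(4*x). Substituting and equating the coefficients of cos(4x) and sin(4x) gives A = 1/32, B = 0, so f_p = cos(4*x)/32.
General solution: f = cos(4*x)/32 + C1*exp(-4*x) + C2*x*exp(-4*x).
Apply the initial conditions: f(0) = 1/32 + C1 = -2 and f'(0) = C2 - 4*C1 = -1. Solving gives C1 = -65/32, C2 = -73/8.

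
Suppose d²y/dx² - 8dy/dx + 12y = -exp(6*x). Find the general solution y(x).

y = C1*exp(2*x) + C2*exp(6*x) - x*exp(6*x)/4

Characteristic equation r² - 8r + 12 = 0 factors as (r - 2)(r - 6) = 0, so r = 2, 6.
Hence y_h = C1*exp(2*x) + C2*exp(6*x).
Since exp(6*x) solves the homogeneous equation (r = 6 is a root of multiplicity 1), multiply the trial by x. Try y_p = A*x*exp(6*x). Substituting into the equation and dividing by exp(6*x) gives A = -1/4, so y_p = -x*exp(6*x)/4.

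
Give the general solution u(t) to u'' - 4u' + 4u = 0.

Characteristic equation r² - 4r + 4 = 0 has discriminant (-4)² - 4·(4) = 0, so r = 2 is a repeated root.
Hence u_h = (C1 + C2*t)*exp(2*t).

u = C1*exp(2*t) + C2*t*exp(2*t)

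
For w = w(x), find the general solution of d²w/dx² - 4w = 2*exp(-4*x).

Characteristic equation r² - 4 = 0 factors as (r - 2)(r + 2) = 0, so r = 2, -2.
Hence w_h = C1*exp(2*x) + C2*exp(-2*x).
Try w_p = A*exp(-4*x). Substituting into the equation and dividing by exp(-4*x) gives A = 1/6, so w_p = exp(-4*x)/6.

w = exp(-4*x)/6 + C1*exp(2*x) + C2*exp(-2*x)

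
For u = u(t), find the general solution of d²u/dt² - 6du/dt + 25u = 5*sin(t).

u = 5*cos(t)/102 + 10*sin(t)/51 + C1*cos(4*t)*exp(3*t) + C2*exp(3*t)*sin(4*t)

Characteristic equation r² - 6r + 25 = 0 has discriminant (-6)² - 4·(25) = -64 < 0, so r = 3 ± 4i.
Hence u_h = C1*cos(4*t)*exp(3*t) + C2*exp(3*t)*sin(4*t).
Try u_p = A*cos(t) + B*sin(t). Substituting and equating the coefficients of cos(t) and sin(t) gives A = 5/102, B = 10/51, so u_p = 5*cos(t)/102 + 10*sin(t)/51.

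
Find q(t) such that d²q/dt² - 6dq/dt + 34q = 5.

Characteristic equation r² - 6r + 34 = 0 has discriminant (-6)² - 4·(34) = -100 < 0, so r = 3 ± 5i.
Hence q_h = C1*cos(5*t)*exp(3*t) + C2*exp(3*t)*sin(5*t).
For the particular solution try q_p = A0. Substituting and matching coefficients of each power of t gives A0 = 5/34, so q_p = 5/34.

q = 5/34 + C1*cos(5*t)*exp(3*t) + C2*exp(3*t)*sin(5*t)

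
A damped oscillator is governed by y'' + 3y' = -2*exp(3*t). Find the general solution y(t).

y = C2 - exp(3*t)/9 + C1*exp(-3*t)

Characteristic equation r² + 3r = 0 factors as (r + 3)r = 0, so r = -3, 0.
Hence y_h = C1*exp(-3*t) + C2.
Try y_p = A*exp(3*t). Substituting into the equation and dividing by exp(3*t) gives A = -1/9, so y_p = -exp(3*t)/9.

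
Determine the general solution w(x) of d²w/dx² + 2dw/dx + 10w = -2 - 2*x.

Characteristic equation r² + 2r + 10 = 0 has discriminant (2)² - 4·(10) = -36 < 0, so r = -1 ± 3i.
Hence w_h = C1*cos(3*x)*exp(-x) + C2*exp(-x)*sin(3*x).
For the particular solution try w_p = A0 + A1*x. Substituting and matching coefficients of each power of x gives A0 = -4/25, A1 = -1/5, so w_p = -4/25 - x/5.

w = -4/25 - x/5 + C1*cos(3*x)*exp(-x) + C2*exp(-x)*sin(3*x)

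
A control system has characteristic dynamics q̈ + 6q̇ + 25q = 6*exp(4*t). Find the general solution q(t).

q = 6*exp(4*t)/65 + C1*cos(4*t)*exp(-3*t) + C2*exp(-3*t)*sin(4*t)

Characteristic equation r² + 6r + 25 = 0 has discriminant (6)² - 4·(25) = -64 < 0, so r = -3 ± 4i.
Hence q_h = C1*cos(4*t)*exp(-3*t) + C2*exp(-3*t)*sin(4*t).
Try q_p = A*exp(4*t). Substituting into the equation and dividing by exp(4*t) gives A = 6/65, so q_p = 6*exp(4*t)/65.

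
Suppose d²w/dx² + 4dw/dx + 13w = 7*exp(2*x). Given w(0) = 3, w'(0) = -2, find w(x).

Characteristic equation r² + 4r + 13 = 0 has discriminant (4)² - 4·(13) = -36 < 0, so r = -2 ± 3i.
Hence w_h = C1*cos(3*x)*exp(-2*x) + C2*exp(-2*x)*sin(3*x).
Try w_p = A*exp(2*x). Substituting into the equation and dividing by exp(2*x) gives A = 7/25, so w_p = 7*exp(2*x)/25.
General solution: w = 7*exp(2*x)/25 + C1*cos(3*x)*exp(-2*x) + C2*exp(-2*x)*sin(3*x).
Apply the initial conditions: w(0) = 7/25 + C1 = 3 and w'(0) = 14/25 - 2*C1 + 3*C2 = -2. Solving gives C1 = 68/25, C2 = 24/25.

w = 7*exp(2*x)/25 + 24*exp(-2*x)*sin(3*x)/25 + 68*cos(3*x)*exp(-2*x)/25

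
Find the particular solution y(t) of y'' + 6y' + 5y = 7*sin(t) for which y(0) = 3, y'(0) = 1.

y = -111*exp(-5*t)/104 - 21*cos(t)/26 + 7*sin(t)/13 + 39*exp(-t)/8

Characteristic equation r² + 6r + 5 = 0 factors as (r + 1)(r + 5) = 0, so r = -1, -5.
Hence y_h = C1*exp(-t) + C2*exp(-5*t).
Try y_p = A*cos(t) + B*sin(t). Substituting and equating the coefficients of cos(t) and sin(t) gives A = -21/26, B = 7/13, so y_p = -21*cos(t)/26 + 7*sin(t)/13.
General solution: y = -21*cos(t)/26 + 7*sin(t)/13 + C1*exp(-t) + C2*exp(-5*t).
Apply the initial conditions: y(0) = -21/26 + C1 + C2 = 3 and y'(0) = 7/13 - C1 - 5*C2 = 1. Solving gives C1 = 39/8, C2 = -111/104.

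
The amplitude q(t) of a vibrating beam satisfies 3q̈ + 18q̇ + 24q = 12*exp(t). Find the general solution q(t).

Divide through by 3: q'' + 6q' + 8q = 4*exp(t).
Characteristic equation r² + 6r + 8 = 0 factors as (r + 4)(r + 2) = 0, so r = -4, -2.
Hence q_h = C1*exp(-4*t) + C2*exp(-2*t).
Try q_p = A*exp(t). Substituting into the equation and dividing by exp(t) gives A = 4/15, so q_p = 4*exp(t)/15.

q = 4*exp(t)/15 + C1*exp(-4*t) + C2*exp(-2*t)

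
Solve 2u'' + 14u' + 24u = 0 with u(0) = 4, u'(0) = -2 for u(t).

Divide through by 2: u'' + 7u' + 12u = 0.
Characteristic equation r² + 7r + 12 = 0 factors as (r + 3)(r + 4) = 0, so r = -3, -4.
Hence u_h = C1*exp(-3*t) + C2*exp(-4*t).
Apply the initial conditions: u(0) = C1 + C2 = 4 and u'(0) = -4*C2 - 3*C1 = -2. Solving gives C1 = 14, C2 = -10.

u = -10*exp(-4*t) + 14*exp(-3*t)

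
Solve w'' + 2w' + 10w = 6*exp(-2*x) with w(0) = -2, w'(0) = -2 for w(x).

Characteristic equation r² + 2r + 10 = 0 has discriminant (2)² - 4·(10) = -36 < 0, so r = -1 ± 3i.
Hence w_h = C1*cos(3*x)*exp(-x) + C2*exp(-x)*sin(3*x).
Try w_p = A*exp(-2*x). Substituting into the equation and dividing by exp(-2*x) gives A = 3/5, so w_p = 3*exp(-2*x)/5.
General solution: w = 3*exp(-2*x)/5 + C1*cos(3*x)*exp(-x) + C2*exp(-x)*sin(3*x).
Apply the initial conditions: w(0) = 3/5 + C1 = -2 and w'(0) = -6/5 - C1 + 3*C2 = -2. Solving gives C1 = -13/5, C2 = -17/15.

w = 3*exp(-2*x)/5 - 17*exp(-x)*sin(3*x)/15 - 13*cos(3*x)*exp(-x)/5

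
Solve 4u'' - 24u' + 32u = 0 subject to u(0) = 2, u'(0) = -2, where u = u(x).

Divide through by 4: u'' - 6u' + 8u = 0.
Characteristic equation r² - 6r + 8 = 0 factors as (r - 2)(r - 4) = 0, so r = 2, 4.
Hence u_h = C1*exp(2*x) + C2*exp(4*x).
Apply the initial conditions: u(0) = C1 + C2 = 2 and u'(0) = 2*C1 + 4*C2 = -2. Solving gives C1 = 5, C2 = -3.

u = -3*exp(4*x) + 5*exp(2*x)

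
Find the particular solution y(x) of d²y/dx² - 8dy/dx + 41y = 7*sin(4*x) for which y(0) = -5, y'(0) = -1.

y = 175*sin(4*x)/1649 + 224*cos(4*x)/1649 - 8469*cos(5*x)*exp(4*x)/1649 + 31527*exp(4*x)*sin(5*x)/8245

Characteristic equation r² - 8r + 41 = 0 has discriminant (-8)² - 4·(41) = -100 < 0, so r = 4 ± 5i.
Hence y_h = C1*cos(5*x)*exp(4*x) + C2*exp(4*x)*sin(5*x).
Try y_p = A*cos(4*x) + B*sin(4*x). Substituting and equating the coefficients of cos(4x) and sin(4x) gives A = 224/1649, B = 175/1649, so y_p = 175*sin(4*x)/1649 + 224*cos(4*x)/1649.
General solution: y = 175*sin(4*x)/1649 + 224*cos(4*x)/1649 + C1*cos(5*x)*exp(4*x) + C2*exp(4*x)*sin(5*x).
Apply the initial conditions: y(0) = 224/1649 + C1 = -5 and y'(0) = 700/1649 + 4*C1 + 5*C2 = -1. Solving gives C1 = -8469/1649, C2 = 31527/8245.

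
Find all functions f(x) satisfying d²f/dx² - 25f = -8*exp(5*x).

Characteristic equation r² - 25 = 0 factors as (r - 5)(r + 5) = 0, so r = 5, -5.
Hence f_h = C1*exp(5*x) + C2*exp(-5*x).
Since exp(5*x) solves the homogeneous equation (r = 5 is a root of multiplicity 1), multiply the trial by x. Try f_p = A*x*exp(5*x). Substituting into the equation and dividing by exp(5*x) gives A = -4/5, so f_p = -4*x*exp(5*x)/5.

f = C1*exp(5*x) + C2*exp(-5*x) - 4*x*exp(5*x)/5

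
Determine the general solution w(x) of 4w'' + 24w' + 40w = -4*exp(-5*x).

Divide through by 4: w'' + 6w' + 10w = -exp(-5*x).
Characteristic equation r² + 6r + 10 = 0 has discriminant (6)² - 4·(10) = -4 < 0, so r = -3 ± i.
Hence w_h = C1*cos(x)*exp(-3*x) + C2*exp(-3*x)*sin(x).
Try w_p = A*exp(-5*x). Substituting into the equation and dividing by exp(-5*x) gives A = -1/5, so w_p = -exp(-5*x)/5.

w = -exp(-5*x)/5 + C1*cos(x)*exp(-3*x) + C2*exp(-3*x)*sin(x)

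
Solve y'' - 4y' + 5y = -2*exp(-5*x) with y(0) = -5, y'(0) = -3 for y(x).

y = -exp(-5*x)/25 - 124*cos(x)*exp(2*x)/25 + 168*exp(2*x)*sin(x)/25

Characteristic equation r² - 4r + 5 = 0 has discriminant (-4)² - 4·(5) = -4 < 0, so r = 2 ± i.
Hence y_h = C1*cos(x)*exp(2*x) + C2*exp(2*x)*sin(x).
Try y_p = A*exp(-5*x). Substituting into the equation and dividing by exp(-5*x) gives A = -1/25, so y_p = -exp(-5*x)/25.
General solution: y = -exp(-5*x)/25 + C1*cos(x)*exp(2*x) + C2*exp(2*x)*sin(x).
Apply the initial conditions: y(0) = -1/25 + C1 = -5 and y'(0) = 1/5 + C2 + 2*C1 = -3. Solving gives C1 = -124/25, C2 = 168/25.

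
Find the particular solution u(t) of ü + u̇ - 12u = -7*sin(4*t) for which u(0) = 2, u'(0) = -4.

Characteristic equation r² + r - 12 = 0 factors as (r - 3)(r + 4) = 0, so r = 3, -4.
Hence u_h = C1*exp(3*t) + C2*exp(-4*t).
Try u_p = A*cos(4*t) + B*sin(4*t). Substituting and equating the coefficients of cos(4t) and sin(4t) gives A = 7/200, B = 49/200, so u_p = 7*cos(4*t)/200 + 49*sin(4*t)/200.
General solution: u = 7*cos(4*t)/200 + 49*sin(4*t)/200 + C1*exp(3*t) + C2*exp(-4*t).
Apply the initial conditions: u(0) = 7/200 + C1 + C2 = 2 and u'(0) = 49/50 - 4*C2 + 3*C1 = -4. Solving gives C1 = 72/175, C2 = 87/56.

u = 7*cos(4*t)/200 + 49*sin(4*t)/200 + 72*exp(3*t)/175 + 87*exp(-4*t)/56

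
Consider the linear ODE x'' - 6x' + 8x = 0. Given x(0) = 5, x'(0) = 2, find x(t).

x = -4*exp(4*t) + 9*exp(2*t)

Characteristic equation r² - 6r + 8 = 0 factors as (r - 2)(r - 4) = 0, so r = 2, 4.
Hence x_h = C1*exp(2*t) + C2*exp(4*t).
Apply the initial conditions: x(0) = C1 + C2 = 5 and x'(0) = 2*C1 + 4*C2 = 2. Solving gives C1 = 9, C2 = -4.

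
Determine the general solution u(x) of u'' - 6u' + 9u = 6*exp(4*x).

u = 6*exp(4*x) + C1*exp(3*x) + C2*x*exp(3*x)

Characteristic equation r² - 6r + 9 = 0 has discriminant (-6)² - 4·(9) = 0, so r = 3 is a repeated root.
Hence u_h = (C1 + C2*x)*exp(3*x).
Try u_p = A*exp(4*x). Substituting into the equation and dividing by exp(4*x) gives A = 6, so u_p = 6*exp(4*x).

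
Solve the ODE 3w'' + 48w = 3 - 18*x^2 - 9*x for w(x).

Divide through by 3: w'' + 16w = 1 - 6*x^2 - 3*x.
Characteristic equation r² + 16 = 0 has discriminant (0)² - 4·(16) = -64 < 0, so r = ± 4i.
Hence w_h = C1*cos(4*x) + C2*sin(4*x).
For the particular solution try w_p = A0 + A1*x + A2*x^2. Substituting and matching coefficients of each power of x gives A0 = 7/64, A1 = -3/16, A2 = -3/8, so w_p = 7/64 - 3*x^2/8 - 3*x/16.

w = 7/64 - 3*x**2/8 - 3*x/16 + C1*cos(4*x) + C2*sin(4*x)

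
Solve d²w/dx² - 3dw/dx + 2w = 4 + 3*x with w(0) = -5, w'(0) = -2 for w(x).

w = 17/4 - 15*exp(x) + 3*x/2 + 23*exp(2*x)/4

Characteristic equation r² - 3r + 2 = 0 factors as (r - 1)(r - 2) = 0, so r = 1, 2.
Hence w_h = C1*exp(x) + C2*exp(2*x).
For the particular solution try w_p = A0 + A1*x. Substituting and matching coefficients of each power of x gives A0 = 17/4, A1 = 3/2, so w_p = 17/4 + 3*x/2.
General solution: w = 17/4 + 3*x/2 + C1*exp(x) + C2*exp(2*x).
Apply the initial conditions: w(0) = 17/4 + C1 + C2 = -5 and w'(0) = 3/2 + C1 + 2*C2 = -2. Solving gives C1 = -15, C2 = 23/4.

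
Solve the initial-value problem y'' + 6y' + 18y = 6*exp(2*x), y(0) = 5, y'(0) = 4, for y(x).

Characteristic equation r² + 6r + 18 = 0 has discriminant (6)² - 4·(18) = -36 < 0, so r = -3 ± 3i.
Hence y_h = C1*cos(3*x)*exp(-3*x) + C2*exp(-3*x)*sin(3*x).
Try y_p = A*exp(2*x). Substituting into the equation and dividing by exp(2*x) gives A = 3/17, so y_p = 3*exp(2*x)/17.
General solution: y = 3*exp(2*x)/17 + C1*cos(3*x)*exp(-3*x) + C2*exp(-3*x)*sin(3*x).
Apply the initial conditions: y(0) = 3/17 + C1 = 5 and y'(0) = 6/17 - 3*C1 + 3*C2 = 4. Solving gives C1 = 82/17, C2 = 308/51.

y = 3*exp(2*x)/17 + 82*cos(3*x)*exp(-3*x)/17 + 308*exp(-3*x)*sin(3*x)/51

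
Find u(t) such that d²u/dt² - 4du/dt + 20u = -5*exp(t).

Characteristic equation r² - 4r + 20 = 0 has discriminant (-4)² - 4·(20) = -64 < 0, so r = 2 ± 4i.
Hence u_h = C1*cos(4*t)*exp(2*t) + C2*exp(2*t)*sin(4*t).
Try u_p = A*exp(t). Substituting into the equation and dividing by exp(t) gives A = -5/17, so u_p = -5*exp(t)/17.

u = -5*exp(t)/17 + C1*cos(4*t)*exp(2*t) + C2*exp(2*t)*sin(4*t)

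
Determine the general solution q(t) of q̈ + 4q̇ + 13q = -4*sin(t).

q = -3*sin(t)/10 + cos(t)/10 + C1*cos(3*t)*exp(-2*t) + C2*exp(-2*t)*sin(3*t)

Characteristic equation r² + 4r + 13 = 0 has discriminant (4)² - 4·(13) = -36 < 0, so r = -2 ± 3i.
Hence q_h = C1*cos(3*t)*exp(-2*t) + C2*exp(-2*t)*sin(3*t).
Try q_p = A*cos(t) + B*sin(t). Substituting and equating the coefficients of cos(t) and sin(t) gives A = 1/10, B = -3/10, so q_p = -3*sin(t)/10 + cos(t)/10.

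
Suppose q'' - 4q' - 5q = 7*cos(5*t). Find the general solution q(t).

q = -21*cos(5*t)/130 - 7*sin(5*t)/65 + C1*exp(5*t) + C2*exp(-t)

Characteristic equation r² - 4r - 5 = 0 factors as (r - 5)(r + 1) = 0, so r = 5, -1.
Hence q_h = C1*exp(5*t) + C2*exp(-t).
Try q_p = A*cos(5*t) + B*sin(5*t). Substituting and equating the coefficients of cos(5t) and sin(5t) gives A = -21/130, B = -7/65, so q_p = -21*cos(5*t)/130 - 7*sin(5*t)/65.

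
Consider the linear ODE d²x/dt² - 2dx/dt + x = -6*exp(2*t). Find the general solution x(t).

x = -6*exp(2*t) + C1*exp(t) + C2*t*exp(t)

Characteristic equation r² - 2r + 1 = 0 has discriminant (-2)² - 4·(1) = 0, so r = 1 is a repeated root.
Hence x_h = (C1 + C2*t)*exp(t).
Try x_p = A*exp(2*t). Substituting into the equation and dividing by exp(2*t) gives A = -6, so x_p = -6*exp(2*t).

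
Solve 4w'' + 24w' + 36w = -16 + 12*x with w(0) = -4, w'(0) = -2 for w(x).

w = -2/3 - 10*exp(-3*x)/3 + x/3 - 37*x*exp(-3*x)/3

Divide through by 4: w'' + 6w' + 9w = -4 + 3*x.
Characteristic equation r² + 6r + 9 = 0 has discriminant (6)² - 4·(9) = 0, so r = -3 is a repeated root.
Hence w_h = (C1 + C2*x)*exp(-3*x).
For the particular solution try w_p = A0 + A1*x. Substituting and matching coefficients of each power of x gives A0 = -2/3, A1 = 1/3, so w_p = -2/3 + x/3.
General solution: w = -2/3 + x/3 + C1*exp(-3*x) + C2*x*exp(-3*x).
Apply the initial conditions: w(0) = -2/3 + C1 = -4 and w'(0) = 1/3 + C2 - 3*C1 = -2. Solving gives C1 = -10/3, C2 = -37/3.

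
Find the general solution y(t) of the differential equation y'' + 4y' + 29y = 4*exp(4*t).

y = 4*exp(4*t)/61 + C1*cos(5*t)*exp(-2*t) + C2*exp(-2*t)*sin(5*t)

Characteristic equation r² + 4r + 29 = 0 has discriminant (4)² - 4·(29) = -100 < 0, so r = -2 ± 5i.
Hence y_h = C1*cos(5*t)*exp(-2*t) + C2*exp(-2*t)*sin(5*t).
Try y_p = A*exp(4*t). Substituting into the equation and dividing by exp(4*t) gives A = 4/61, so y_p = 4*exp(4*t)/61.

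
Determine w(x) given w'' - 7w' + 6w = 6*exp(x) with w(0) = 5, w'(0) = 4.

Characteristic equation r² - 7r + 6 = 0 factors as (r - 1)(r - 6) = 0, so r = 1, 6.
Hence w_h = C1*exp(x) + C2*exp(6*x).
Since exp(x) solves the homogeneous equation (r = 1 is a root of multiplicity 1), multiply the trial by x. Try w_p = A*x*exp(x). Substituting into the equation and dividing by exp(x) gives A = -6/5, so w_p = -6*x*exp(x)/5.
General solution: w = C1*exp(x) + C2*exp(6*x) - 6*x*exp(x)/5.
Apply the initial conditions: w(0) = C1 + C2 = 5 and w'(0) = -6/5 + C1 + 6*C2 = 4. Solving gives C1 = 124/25, C2 = 1/25.

w = exp(6*x)/25 + 124*exp(x)/25 - 6*x*exp(x)/5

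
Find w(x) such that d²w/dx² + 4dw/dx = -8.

Characteristic equation r² + 4r = 0 factors as (r + 4)r = 0, so r = -4, 0.
Hence w_h = C1*exp(-4*x) + C2.
Since 1 solves the homogeneous equation (r = 0 is a root of multiplicity 1), multiply the trial by x. Try w_p = A*x. Substituting into the equation and dividing by 1 gives A = -2, so w_p = -2*x.

w = C2 - 2*x + C1*exp(-4*x)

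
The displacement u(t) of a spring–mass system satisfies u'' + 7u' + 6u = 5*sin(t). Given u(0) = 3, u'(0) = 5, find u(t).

Characteristic equation r² + 7r + 6 = 0 factors as (r + 1)(r + 6) = 0, so r = -1, -6.
Hence u_h = C1*exp(-t) + C2*exp(-6*t).
Try u_p = A*cos(t) + B*sin(t). Substituting and equating the coefficients of cos(t) and sin(t) gives A = -35/74, B = 25/74, so u_p = -35*cos(t)/74 + 25*sin(t)/74.
General solution: u = -35*cos(t)/74 + 25*sin(t)/74 + C1*exp(-t) + C2*exp(-6*t).
Apply the initial conditions: u(0) = -35/74 + C1 + C2 = 3 and u'(0) = 25/74 - C1 - 6*C2 = 5. Solving gives C1 = 51/10, C2 = -301/185.

u = -301*exp(-6*t)/185 - 35*cos(t)/74 + 25*sin(t)/74 + 51*exp(-t)/10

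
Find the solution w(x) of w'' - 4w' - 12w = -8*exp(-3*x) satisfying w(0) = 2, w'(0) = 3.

w = -8*exp(-3*x)/9 + 17*exp(-2*x)/8 + 55*exp(6*x)/72

Characteristic equation r² - 4r - 12 = 0 factors as (r + 2)(r - 6) = 0, so r = -2, 6.
Hence w_h = C1*exp(-2*x) + C2*exp(6*x).
Try w_p = A*exp(-3*x). Substituting into the equation and dividing by exp(-3*x) gives A = -8/9, so w_p = -8*exp(-3*x)/9.
General solution: w = -8*exp(-3*x)/9 + C1*exp(-2*x) + C2*exp(6*x).
Apply the initial conditions: w(0) = -8/9 + C1 + C2 = 2 and w'(0) = 8/3 - 2*C1 + 6*C2 = 3. Solving gives C1 = 17/8, C2 = 55/72.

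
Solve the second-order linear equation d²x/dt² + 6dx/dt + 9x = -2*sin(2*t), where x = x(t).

Characteristic equation r² + 6r + 9 = 0 has discriminant (6)² - 4·(9) = 0, so r = -3 is a repeated root.
Hence x_h = (C1 + C2*t)*exp(-3*t).
Try x_p = A*cos(2*t) + B*sin(2*t). Substituting and equating the coefficients of cos(2t) and sin(2t) gives A = 24/169, B = -10/169, so x_p = -10*sin(2*t)/169 + 24*cos(2*t)/169.

x = -10*sin(2*t)/169 + 24*cos(2*t)/169 + C1*exp(-3*t) + C2*t*exp(-3*t)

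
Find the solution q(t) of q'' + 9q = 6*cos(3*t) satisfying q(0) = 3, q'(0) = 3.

Characteristic equation r² + 9 = 0 has discriminant (0)² - 4·(9) = -36 < 0, so r = ± 3i.
Hence q_h = C1*cos(3*t) + C2*sin(3*t).
Since ±3i are characteristic roots, multiply the trial by t. Try q_p = t*(A*cos(3*t) + B*sin(3*t)). Substituting and equating the coefficients of cos(3t) and sin(3t) gives A = 0, B = 1, so q_p = t*sin(3*t).
General solution: q = C1*cos(3*t) + C2*sin(3*t) + t*sin(3*t).
Apply the initial conditions: q(0) = C1 = 3 and q'(0) = 3*C2 = 3. Solving gives C1 = 3, C2 = 1.

q = 3*cos(3*t) + t*sin(3*t) + sin(3*t)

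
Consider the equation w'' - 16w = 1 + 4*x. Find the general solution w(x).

w = -1/16 - x/4 + C1*exp(4*x) + C2*exp(-4*x)

Characteristic equation r² - 16 = 0 factors as (r - 4)(r + 4) = 0, so r = 4, -4.
Hence w_h = C1*exp(4*x) + C2*exp(-4*x).
For the particular solution try w_p = A0 + A1*x. Substituting and matching coefficients of each power of x gives A0 = -1/16, A1 = -1/4, so w_p = -1/16 - x/4.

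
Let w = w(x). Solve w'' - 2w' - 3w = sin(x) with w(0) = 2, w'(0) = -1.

w = -sin(x)/5 + cos(x)/10 + 11*exp(3*x)/40 + 13*exp(-x)/8

Characteristic equation r² - 2r - 3 = 0 factors as (r - 3)(r + 1) = 0, so r = 3, -1.
Hence w_h = C1*exp(3*x) + C2*exp(-x).
Try w_p = A*cos(x) + B*sin(x). Substituting and equating the coefficients of cos(x) and sin(x) gives A = 1/10, B = -1/5, so w_p = -sin(x)/5 + cos(x)/10.
General solution: w = -sin(x)/5 + cos(x)/10 + C1*exp(3*x) + C2*exp(-x).
Apply the initial conditions: w(0) = 1/10 + C1 + C2 = 2 and w'(0) = -1/5 - C2 + 3*C1 = -1. Solving gives C1 = 11/40, C2 = 13/8.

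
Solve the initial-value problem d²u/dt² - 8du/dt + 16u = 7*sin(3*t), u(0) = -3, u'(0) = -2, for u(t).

u = -2043*exp(4*t)/625 + 49*sin(3*t)/625 + 168*cos(3*t)/625 + 271*t*exp(4*t)/25

Characteristic equation r² - 8r + 16 = 0 has discriminant (-8)² - 4·(16) = 0, so r = 4 is a repeated root.
Hence u_h = (C1 + C2*t)*exp(4*t).
Try u_p = A*cos(3*t) + B*sin(3*t). Substituting and equating the coefficients of cos(3t) and sin(3t) gives A = 168/625, B = 49/625, so u_p = 49*sin(3*t)/625 + 168*cos(3*t)/625.
General solution: u = 49*sin(3*t)/625 + 168*cos(3*t)/625 + C1*exp(4*t) + C2*t*exp(4*t).
Apply the initial conditions: u(0) = 168/625 + C1 = -3 and u'(0) = 147/625 + C2 + 4*C1 = -2. Solving gives C1 = -2043/625, C2 = 271/25.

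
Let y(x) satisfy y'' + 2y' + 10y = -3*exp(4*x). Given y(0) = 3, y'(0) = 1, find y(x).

y = -3*exp(4*x)/34 + 105*cos(3*x)*exp(-x)/34 + 151*exp(-x)*sin(3*x)/102

Characteristic equation r² + 2r + 10 = 0 has discriminant (2)² - 4·(10) = -36 < 0, so r = -1 ± 3i.
Hence y_h = C1*cos(3*x)*exp(-x) + C2*exp(-x)*sin(3*x).
Try y_p = A*exp(4*x). Substituting into the equation and dividing by exp(4*x) gives A = -3/34, so y_p = -3*exp(4*x)/34.
General solution: y = -3*exp(4*x)/34 + C1*cos(3*x)*exp(-x) + C2*exp(-x)*sin(3*x).
Apply the initial conditions: y(0) = -3/34 + C1 = 3 and y'(0) = -6/17 - C1 + 3*C2 = 1. Solving gives C1 = 105/34, C2 = 151/102.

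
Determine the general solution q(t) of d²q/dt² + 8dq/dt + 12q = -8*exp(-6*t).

q = C1*exp(-2*t) + C2*exp(-6*t) + 2*t*exp(-6*t)

Characteristic equation r² + 8r + 12 = 0 factors as (r + 2)(r + 6) = 0, so r = -2, -6.
Hence q_h = C1*exp(-2*t) + C2*exp(-6*t).
Since exp(-6*t) solves the homogeneous equation (r = -6 is a root of multiplicity 1), multiply the trial by t. Try q_p = A*t*exp(-6*t). Substituting into the equation and dividing by exp(-6*t) gives A = 2, so q_p = 2*t*exp(-6*t).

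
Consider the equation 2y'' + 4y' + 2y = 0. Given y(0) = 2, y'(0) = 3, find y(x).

Divide through by 2: y'' + 2y' + y = 0.
Characteristic equation r² + 2r + 1 = 0 has discriminant (2)² - 4·(1) = 0, so r = -1 is a repeated root.
Hence y_h = (C1 + C2*x)*exp(-x).
Apply the initial conditions: y(0) = C1 = 2 and y'(0) = C2 - C1 = 3. Solving gives C1 = 2, C2 = 5.

y = 2*exp(-x) + 5*x*exp(-x)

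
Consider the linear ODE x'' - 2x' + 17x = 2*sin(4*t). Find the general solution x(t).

Characteristic equation r² - 2r + 17 = 0 has discriminant (-2)² - 4·(17) = -64 < 0, so r = 1 ± 4i.
Hence x_h = C1*cos(4*t)*exp(t) + C2*exp(t)*sin(4*t).
Try x_p = A*cos(4*t) + B*sin(4*t). Substituting and equating the coefficients of cos(4t) and sin(4t) gives A = 16/65, B = 2/65, so x_p = 2*sin(4*t)/65 + 16*cos(4*t)/65.

x = 2*sin(4*t)/65 + 16*cos(4*t)/65 + C1*cos(4*t)*exp(t) + C2*exp(t)*sin(4*t)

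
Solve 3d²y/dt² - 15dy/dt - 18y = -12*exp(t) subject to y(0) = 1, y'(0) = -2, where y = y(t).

Divide through by 3: y'' - 5y' - 6y = -4*exp(t).
Characteristic equation r² - 5r - 6 = 0 factors as (r - 6)(r + 1) = 0, so r = 6, -1.
Hence y_h = C1*exp(6*t) + C2*exp(-t).
Try y_p = A*exp(t). Substituting into the equation and dividing by exp(t) gives A = 2/5, so y_p = 2*exp(t)/5.
General solution: y = 2*exp(t)/5 + C1*exp(6*t) + C2*exp(-t).
Apply the initial conditions: y(0) = 2/5 + C1 + C2 = 1 and y'(0) = 2/5 - C2 + 6*C1 = -2. Solving gives C1 = -9/35, C2 = 6/7.

y = -9*exp(6*t)/35 + 2*exp(t)/5 + 6*exp(-t)/7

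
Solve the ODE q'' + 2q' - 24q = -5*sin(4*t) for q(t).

Characteristic equation r² + 2r - 24 = 0 factors as (r - 4)(r + 6) = 0, so r = 4, -6.
Hence q_h = C1*exp(4*t) + C2*exp(-6*t).
Try q_p = A*cos(4*t) + B*sin(4*t). Substituting and equating the coefficients of cos(4t) and sin(4t) gives A = 5/208, B = 25/208, so q_p = 5*cos(4*t)/208 + 25*sin(4*t)/208.

q = 5*cos(4*t)/208 + 25*sin(4*t)/208 + C1*exp(4*t) + C2*exp(-6*t)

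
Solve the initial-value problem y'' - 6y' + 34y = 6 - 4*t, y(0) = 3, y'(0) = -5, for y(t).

y = 45/289 - 2*t/17 - 3877*exp(3*t)*sin(5*t)/1445 + 822*cos(5*t)*exp(3*t)/289

Characteristic equation r² - 6r + 34 = 0 has discriminant (-6)² - 4·(34) = -100 < 0, so r = 3 ± 5i.
Hence y_h = C1*cos(5*t)*exp(3*t) + C2*exp(3*t)*sin(5*t).
For the particular solution try y_p = A0 + A1*t. Substituting and matching coefficients of each power of t gives A0 = 45/289, A1 = -2/17, so y_p = 45/289 - 2*t/17.
General solution: y = 45/289 - 2*t/17 + C1*cos(5*t)*exp(3*t) + C2*exp(3*t)*sin(5*t).
Apply the initial conditions: y(0) = 45/289 + C1 = 3 and y'(0) = -2/17 + 3*C1 + 5*C2 = -5. Solving gives C1 = 822/289, C2 = -3877/1445.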